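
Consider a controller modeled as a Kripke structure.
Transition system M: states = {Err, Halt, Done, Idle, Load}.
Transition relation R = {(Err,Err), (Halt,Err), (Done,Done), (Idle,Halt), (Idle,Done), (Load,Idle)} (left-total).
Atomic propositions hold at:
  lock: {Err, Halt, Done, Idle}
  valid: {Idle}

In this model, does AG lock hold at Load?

AG lock: greatest fixpoint, start Z0 = {Err, Halt, Done, Idle}, keep only states in Sat with every successor in Z. Already a fixed point.
Sat(AG lock) = {Err, Halt, Done, Idle}
Load ∉ Sat(AG lock) = {Err, Halt, Done, Idle}, so the formula does not hold at Load.

No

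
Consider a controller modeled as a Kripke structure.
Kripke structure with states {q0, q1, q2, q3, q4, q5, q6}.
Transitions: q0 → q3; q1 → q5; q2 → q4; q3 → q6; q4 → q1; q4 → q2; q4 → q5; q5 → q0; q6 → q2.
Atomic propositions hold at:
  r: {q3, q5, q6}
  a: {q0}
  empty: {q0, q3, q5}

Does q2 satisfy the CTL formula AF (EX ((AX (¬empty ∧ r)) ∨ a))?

Sat(¬empty) = {q1, q2, q4, q6}
Sat(¬empty ∧ r) = {q6}
Sat(AX (¬empty ∧ r)) = {s : every successor in {q6}} = {q3}
Sat((AX (¬empty ∧ r)) ∨ a) = {q0, q3}
Sat(EX ((AX (¬empty ∧ r)) ∨ a)) = {s : some successor in {q0, q3}} = {q0, q5}
AF (EX ((AX (¬empty ∧ r)) ∨ a)): least fixpoint, start Z0 = {q0, q5}, add states with every successor in Z. Z1 = {q0, q1, q5}; fixed.
Sat(AF (EX ((AX (¬empty ∧ r)) ∨ a))) = {q0, q1, q5}
q2 ∉ Sat(AF (EX ((AX (¬empty ∧ r)) ∨ a))) = {q0, q1, q5}, so the formula does not hold at q2.

No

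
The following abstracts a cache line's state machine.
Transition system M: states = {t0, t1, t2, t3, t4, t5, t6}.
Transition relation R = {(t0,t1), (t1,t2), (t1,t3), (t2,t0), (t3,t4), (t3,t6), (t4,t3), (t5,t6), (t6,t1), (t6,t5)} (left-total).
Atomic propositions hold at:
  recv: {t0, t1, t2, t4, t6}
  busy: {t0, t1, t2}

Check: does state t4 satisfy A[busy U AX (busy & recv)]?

Sat(busy & recv) = {t0, t1, t2}
Sat(AX (busy & recv)) = {s : every successor in {t0, t1, t2}} = {t0, t2}
A[busy U AX (busy & recv)]: least fixpoint, start Z0 = Sat(AX (busy & recv)) = {t0, t2}, add states in Sat(busy) with every successor in Z. Already a fixed point.
Sat(A[busy U AX (busy & recv)]) = {t0, t2}
t4 ∉ Sat(A[busy U AX (busy & recv)]) = {t0, t2}, so the formula does not hold at t4.

No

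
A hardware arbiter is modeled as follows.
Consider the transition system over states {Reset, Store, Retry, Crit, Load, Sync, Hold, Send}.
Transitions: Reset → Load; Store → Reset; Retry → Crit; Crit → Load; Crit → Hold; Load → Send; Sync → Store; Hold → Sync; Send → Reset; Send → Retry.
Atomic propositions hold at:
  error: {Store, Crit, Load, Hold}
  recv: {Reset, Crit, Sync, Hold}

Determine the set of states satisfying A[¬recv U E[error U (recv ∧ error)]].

{Retry, Crit, Hold}

Sat(¬recv) = {Store, Retry, Load, Send}
Sat(recv ∧ error) = {Crit, Hold}
E[error U (recv ∧ error)]: least fixpoint, start Z0 = Sat((recv ∧ error)) = {Crit, Hold}, add states in Sat(error) with some successor in Z. Already a fixed point.
Sat(E[error U (recv ∧ error)]) = {Crit, Hold}
A[¬recv U E[error U (recv ∧ error)]]: least fixpoint, start Z0 = Sat(E[error U (recv ∧ error)]) = {Crit, Hold}, add states in Sat(¬recv) with every successor in Z. Z1 = {Retry, Crit, Hold}; fixed.
Sat(A[¬recv U E[error U (recv ∧ error)]]) = {Retry, Crit, Hold}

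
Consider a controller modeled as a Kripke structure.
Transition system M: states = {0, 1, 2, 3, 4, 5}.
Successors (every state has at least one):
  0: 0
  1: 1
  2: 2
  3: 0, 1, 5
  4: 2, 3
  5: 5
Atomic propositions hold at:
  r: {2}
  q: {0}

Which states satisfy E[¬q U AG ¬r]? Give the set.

{0, 1, 3, 4, 5}

Sat(¬q) = {1, 2, 3, 4, 5}
Sat(¬r) = {0, 1, 3, 4, 5}
AG ¬r: greatest fixpoint, start Z0 = {0, 1, 3, 4, 5}, keep only states in Sat with every successor in Z. Z1 = {0, 1, 3, 5}; fixed.
Sat(AG ¬r) = {0, 1, 3, 5}
E[¬q U AG ¬r]: least fixpoint, start Z0 = Sat(AG ¬r) = {0, 1, 3, 5}, add states in Sat(¬q) with some successor in Z. Z1 = {0, 1, 3, 4, 5}; fixed.
Sat(E[¬q U AG ¬r]) = {0, 1, 3, 4, 5}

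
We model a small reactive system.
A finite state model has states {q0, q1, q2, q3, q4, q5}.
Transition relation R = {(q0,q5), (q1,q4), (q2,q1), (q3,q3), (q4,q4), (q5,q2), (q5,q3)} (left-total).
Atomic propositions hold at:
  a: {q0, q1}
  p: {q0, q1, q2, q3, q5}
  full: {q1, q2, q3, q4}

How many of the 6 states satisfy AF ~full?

2

Sat(~full) = {q0, q5}
AF ~full: least fixpoint, start Z0 = {q0, q5}, add states with every successor in Z. Already a fixed point.
Sat(AF ~full) = {q0, q5}
|Sat(AF ~full)| = |{q0, q5}| = 2.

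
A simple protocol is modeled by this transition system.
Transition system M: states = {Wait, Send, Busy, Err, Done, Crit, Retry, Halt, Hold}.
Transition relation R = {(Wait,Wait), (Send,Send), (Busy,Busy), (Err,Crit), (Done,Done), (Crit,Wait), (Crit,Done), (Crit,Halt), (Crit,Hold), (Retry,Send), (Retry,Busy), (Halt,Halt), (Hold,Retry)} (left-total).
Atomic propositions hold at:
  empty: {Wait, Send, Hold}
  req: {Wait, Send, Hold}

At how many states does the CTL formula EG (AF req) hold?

AF req: least fixpoint, start Z0 = {Wait, Send, Hold}, add states with every successor in Z. Already a fixed point.
Sat(AF req) = {Wait, Send, Hold}
EG (AF req): greatest fixpoint, start Z0 = {Wait, Send, Hold}, keep only states in Sat with some successor in Z. Z1 = {Wait, Send}; fixed.
Sat(EG (AF req)) = {Wait, Send}
|Sat(EG (AF req))| = |{Wait, Send}| = 2.

2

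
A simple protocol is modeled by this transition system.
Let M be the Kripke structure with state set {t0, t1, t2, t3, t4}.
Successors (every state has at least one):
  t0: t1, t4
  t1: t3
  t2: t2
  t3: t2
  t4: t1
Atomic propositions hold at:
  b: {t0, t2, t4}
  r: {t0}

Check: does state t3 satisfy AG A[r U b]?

No

A[r U b]: least fixpoint, start Z0 = Sat(b) = {t0, t2, t4}, add states in Sat(r) with every successor in Z. Already a fixed point.
Sat(A[r U b]) = {t0, t2, t4}
AG A[r U b]: greatest fixpoint, start Z0 = {t0, t2, t4}, keep only states in Sat with every successor in Z. Z1 = {t2}; fixed.
Sat(AG A[r U b]) = {t2}
t3 ∉ Sat(AG A[r U b]) = {t2}, so the formula does not hold at t3.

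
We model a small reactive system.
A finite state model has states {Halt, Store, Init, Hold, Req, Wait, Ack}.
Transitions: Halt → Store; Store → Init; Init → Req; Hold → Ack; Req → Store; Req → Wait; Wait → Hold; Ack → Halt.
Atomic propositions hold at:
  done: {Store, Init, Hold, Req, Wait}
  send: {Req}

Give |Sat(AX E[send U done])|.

E[send U done]: least fixpoint, start Z0 = Sat(done) = {Store, Init, Hold, Req, Wait}, add states in Sat(send) with some successor in Z. Already a fixed point.
Sat(E[send U done]) = {Store, Init, Hold, Req, Wait}
Sat(AX E[send U done]) = {s : every successor in {Store, Init, Hold, Req, Wait}} = {Halt, Store, Init, Req, Wait}
|Sat(AX E[send U done])| = |{Halt, Store, Init, Req, Wait}| = 5.

5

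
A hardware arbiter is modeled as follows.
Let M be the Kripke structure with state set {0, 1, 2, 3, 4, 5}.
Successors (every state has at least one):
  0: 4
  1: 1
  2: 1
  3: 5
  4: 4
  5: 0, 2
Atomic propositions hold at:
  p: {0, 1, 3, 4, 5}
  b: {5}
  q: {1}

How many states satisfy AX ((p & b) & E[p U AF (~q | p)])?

1

Sat(p & b) = {5}
Sat(~q) = {0, 2, 3, 4, 5}
Sat(~q | p) = {0, 1, 2, 3, 4, 5}
AF (~q | p): least fixpoint, start Z0 = {0, 1, 2, 3, 4, 5}, add states with every successor in Z. Already a fixed point.
Sat(AF (~q | p)) = {0, 1, 2, 3, 4, 5}
E[p U AF (~q | p)]: least fixpoint, start Z0 = Sat(AF (~q | p)) = {0, 1, 2, 3, 4, 5}, add states in Sat(p) with some successor in Z. Already a fixed point.
Sat(E[p U AF (~q | p)]) = {0, 1, 2, 3, 4, 5}
Sat((p & b) & E[p U AF (~q | p)]) = {5}
Sat(AX ((p & b) & E[p U AF (~q | p)])) = {s : every successor in {5}} = {3}
|Sat(AX ((p & b) & E[p U AF (~q | p)]))| = |{3}| = 1.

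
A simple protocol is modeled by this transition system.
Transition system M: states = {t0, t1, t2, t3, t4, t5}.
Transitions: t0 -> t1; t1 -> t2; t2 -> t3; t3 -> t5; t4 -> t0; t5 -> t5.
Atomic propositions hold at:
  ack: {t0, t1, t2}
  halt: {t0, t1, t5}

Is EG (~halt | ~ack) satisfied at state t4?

Sat(~halt) = {t2, t3, t4}
Sat(~ack) = {t3, t4, t5}
Sat(~halt | ~ack) = {t2, t3, t4, t5}
EG (~halt | ~ack): greatest fixpoint, start Z0 = {t2, t3, t4, t5}, keep only states in Sat with some successor in Z. Z1 = {t2, t3, t5}; fixed.
Sat(EG (~halt | ~ack)) = {t2, t3, t5}
t4 ∉ Sat(EG (~halt | ~ack)) = {t2, t3, t5}, so the formula does not hold at t4.

No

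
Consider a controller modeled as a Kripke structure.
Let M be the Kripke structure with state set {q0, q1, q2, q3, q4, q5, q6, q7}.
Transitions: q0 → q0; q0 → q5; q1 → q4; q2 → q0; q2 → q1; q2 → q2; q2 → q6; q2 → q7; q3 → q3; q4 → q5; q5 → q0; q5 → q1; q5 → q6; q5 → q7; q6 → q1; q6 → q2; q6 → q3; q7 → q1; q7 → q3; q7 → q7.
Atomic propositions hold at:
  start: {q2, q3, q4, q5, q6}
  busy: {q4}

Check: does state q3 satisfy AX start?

Yes

Sat(AX start) = {s : every successor in {q2, q3, q4, q5, q6}} = {q1, q3, q4}
q3 ∈ Sat(AX start) = {q1, q3, q4}, so the formula holds at q3.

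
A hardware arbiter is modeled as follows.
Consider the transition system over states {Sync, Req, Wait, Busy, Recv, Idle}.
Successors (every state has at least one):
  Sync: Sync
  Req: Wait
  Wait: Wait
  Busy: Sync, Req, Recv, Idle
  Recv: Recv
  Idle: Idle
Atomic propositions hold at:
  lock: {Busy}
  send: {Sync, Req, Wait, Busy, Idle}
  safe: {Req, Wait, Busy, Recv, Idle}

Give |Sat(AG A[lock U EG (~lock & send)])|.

4

Sat(~lock) = {Sync, Req, Wait, Recv, Idle}
Sat(~lock & send) = {Sync, Req, Wait, Idle}
EG (~lock & send): greatest fixpoint, start Z0 = {Sync, Req, Wait, Idle}, keep only states in Sat with some successor in Z. Already a fixed point.
Sat(EG (~lock & send)) = {Sync, Req, Wait, Idle}
A[lock U EG (~lock & send)]: least fixpoint, start Z0 = Sat(EG (~lock & send)) = {Sync, Req, Wait, Idle}, add states in Sat(lock) with every successor in Z. Already a fixed point.
Sat(A[lock U EG (~lock & send)]) = {Sync, Req, Wait, Idle}
AG A[lock U EG (~lock & send)]: greatest fixpoint, start Z0 = {Sync, Req, Wait, Idle}, keep only states in Sat with every successor in Z. Already a fixed point.
Sat(AG A[lock U EG (~lock & send)]) = {Sync, Req, Wait, Idle}
|Sat(AG A[lock U EG (~lock & send)])| = |{Sync, Req, Wait, Idle}| = 4.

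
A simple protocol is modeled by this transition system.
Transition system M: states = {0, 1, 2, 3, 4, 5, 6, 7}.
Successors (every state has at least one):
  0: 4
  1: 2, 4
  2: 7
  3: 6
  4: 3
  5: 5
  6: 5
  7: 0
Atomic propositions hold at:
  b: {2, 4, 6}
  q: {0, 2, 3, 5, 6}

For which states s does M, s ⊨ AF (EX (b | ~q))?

Sat(~q) = {1, 4, 7}
Sat(b | ~q) = {1, 2, 4, 6, 7}
Sat(EX (b | ~q)) = {s : some successor in {1, 2, 4, 6, 7}} = {0, 1, 2, 3}
AF (EX (b | ~q)): least fixpoint, start Z0 = {0, 1, 2, 3}, add states with every successor in Z. Z1 = {0, 1, 2, 3, 4, 7}; fixed.
Sat(AF (EX (b | ~q))) = {0, 1, 2, 3, 4, 7}

{0, 1, 2, 3, 4, 7}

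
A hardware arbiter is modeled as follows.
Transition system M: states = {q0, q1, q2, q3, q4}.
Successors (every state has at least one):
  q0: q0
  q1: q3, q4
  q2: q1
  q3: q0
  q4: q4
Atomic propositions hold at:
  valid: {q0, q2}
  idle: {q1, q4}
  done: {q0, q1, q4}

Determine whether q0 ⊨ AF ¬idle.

Sat(¬idle) = {q0, q2, q3}
AF ¬idle: least fixpoint, start Z0 = {q0, q2, q3}, add states with every successor in Z. Already a fixed point.
Sat(AF ¬idle) = {q0, q2, q3}
q0 ∈ Sat(AF ¬idle) = {q0, q2, q3}, so the formula holds at q0.

Yes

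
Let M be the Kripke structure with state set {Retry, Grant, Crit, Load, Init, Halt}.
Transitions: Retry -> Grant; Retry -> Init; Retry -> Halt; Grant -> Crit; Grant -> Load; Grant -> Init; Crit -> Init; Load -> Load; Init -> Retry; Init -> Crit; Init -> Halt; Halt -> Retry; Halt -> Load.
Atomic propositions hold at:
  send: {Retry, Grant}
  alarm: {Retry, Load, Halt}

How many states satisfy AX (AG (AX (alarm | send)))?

1

Sat(alarm | send) = {Retry, Grant, Load, Halt}
Sat(AX (alarm | send)) = {s : every successor in {Retry, Grant, Load, Halt}} = {Load, Halt}
AG (AX (alarm | send)): greatest fixpoint, start Z0 = {Load, Halt}, keep only states in Sat with every successor in Z. Z1 = {Load}; fixed.
Sat(AG (AX (alarm | send))) = {Load}
Sat(AX (AG (AX (alarm | send)))) = {s : every successor in {Load}} = {Load}
|Sat(AX (AG (AX (alarm | send))))| = |{Load}| = 1.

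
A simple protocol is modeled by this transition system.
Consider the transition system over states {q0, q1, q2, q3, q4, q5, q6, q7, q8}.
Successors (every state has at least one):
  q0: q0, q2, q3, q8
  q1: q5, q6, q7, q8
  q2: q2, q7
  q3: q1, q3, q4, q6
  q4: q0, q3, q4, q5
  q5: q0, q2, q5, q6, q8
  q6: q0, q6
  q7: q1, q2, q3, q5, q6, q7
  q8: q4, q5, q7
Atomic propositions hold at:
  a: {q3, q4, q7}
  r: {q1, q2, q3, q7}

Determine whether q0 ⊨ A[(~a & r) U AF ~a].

Sat(~a) = {q0, q1, q2, q5, q6, q8}
Sat(~a & r) = {q1, q2}
AF ~a: least fixpoint, start Z0 = {q0, q1, q2, q5, q6, q8}, add states with every successor in Z. Already a fixed point.
Sat(AF ~a) = {q0, q1, q2, q5, q6, q8}
A[(~a & r) U AF ~a]: least fixpoint, start Z0 = Sat(AF ~a) = {q0, q1, q2, q5, q6, q8}, add states in Sat(~a & r) with every successor in Z. Already a fixed point.
Sat(A[(~a & r) U AF ~a]) = {q0, q1, q2, q5, q6, q8}
q0 ∈ Sat(A[(~a & r) U AF ~a]) = {q0, q1, q2, q5, q6, q8}, so the formula holds at q0.

Yes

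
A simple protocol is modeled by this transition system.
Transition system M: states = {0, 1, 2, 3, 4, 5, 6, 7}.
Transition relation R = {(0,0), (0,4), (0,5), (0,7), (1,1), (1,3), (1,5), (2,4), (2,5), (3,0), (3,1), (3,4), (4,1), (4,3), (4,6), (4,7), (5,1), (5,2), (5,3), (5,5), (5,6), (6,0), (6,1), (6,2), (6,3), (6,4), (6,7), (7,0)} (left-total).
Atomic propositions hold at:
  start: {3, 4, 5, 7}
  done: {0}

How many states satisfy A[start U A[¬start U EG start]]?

4

Sat(¬start) = {0, 1, 2, 6}
EG start: greatest fixpoint, start Z0 = {3, 4, 5, 7}, keep only states in Sat with some successor in Z. Z1 = {3, 4, 5}; fixed.
Sat(EG start) = {3, 4, 5}
A[¬start U EG start]: least fixpoint, start Z0 = Sat(EG start) = {3, 4, 5}, add states in Sat(¬start) with every successor in Z. Z1 = {2, 3, 4, 5}; fixed.
Sat(A[¬start U EG start]) = {2, 3, 4, 5}
A[start U A[¬start U EG start]]: least fixpoint, start Z0 = Sat(A[¬start U EG start]) = {2, 3, 4, 5}, add states in Sat(start) with every successor in Z. Already a fixed point.
Sat(A[start U A[¬start U EG start]]) = {2, 3, 4, 5}
|Sat(A[start U A[¬start U EG start]])| = |{2, 3, 4, 5}| = 4.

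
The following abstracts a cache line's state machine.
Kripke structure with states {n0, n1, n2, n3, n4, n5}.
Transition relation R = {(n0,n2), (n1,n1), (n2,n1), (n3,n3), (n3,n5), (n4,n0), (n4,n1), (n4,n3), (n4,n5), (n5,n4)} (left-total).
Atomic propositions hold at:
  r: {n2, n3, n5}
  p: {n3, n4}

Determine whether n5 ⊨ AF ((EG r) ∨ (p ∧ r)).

No

EG r: greatest fixpoint, start Z0 = {n2, n3, n5}, keep only states in Sat with some successor in Z. Z1 = {n3}; fixed.
Sat(EG r) = {n3}
Sat(p ∧ r) = {n3}
Sat((EG r) ∨ (p ∧ r)) = {n3}
AF ((EG r) ∨ (p ∧ r)): least fixpoint, start Z0 = {n3}, add states with every successor in Z. Already a fixed point.
Sat(AF ((EG r) ∨ (p ∧ r))) = {n3}
n5 ∉ Sat(AF ((EG r) ∨ (p ∧ r))) = {n3}, so the formula does not hold at n5.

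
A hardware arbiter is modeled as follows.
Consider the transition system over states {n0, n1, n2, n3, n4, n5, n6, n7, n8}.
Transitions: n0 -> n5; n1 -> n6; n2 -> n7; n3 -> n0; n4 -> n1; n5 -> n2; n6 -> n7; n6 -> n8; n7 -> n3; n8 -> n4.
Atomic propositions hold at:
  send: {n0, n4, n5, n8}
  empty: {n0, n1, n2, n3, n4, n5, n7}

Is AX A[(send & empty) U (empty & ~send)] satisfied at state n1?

Sat(send & empty) = {n0, n4, n5}
Sat(~send) = {n1, n2, n3, n6, n7}
Sat(empty & ~send) = {n1, n2, n3, n7}
A[(send & empty) U (empty & ~send)]: least fixpoint, start Z0 = Sat((empty & ~send)) = {n1, n2, n3, n7}, add states in Sat(send & empty) with every successor in Z. Z1 = {n1, n2, n3, n4, n5, n7}; Z2 = {n0, n1, n2, n3, n4, n5, n7}; fixed.
Sat(A[(send & empty) U (empty & ~send)]) = {n0, n1, n2, n3, n4, n5, n7}
Sat(AX A[(send & empty) U (empty & ~send)]) = {s : every successor in {n0, n1, n2, n3, n4, n5, n7}} = {n0, n2, n3, n4, n5, n7, n8}
n1 ∉ Sat(AX A[(send & empty) U (empty & ~send)]) = {n0, n2, n3, n4, n5, n7, n8}, so the formula does not hold at n1.

No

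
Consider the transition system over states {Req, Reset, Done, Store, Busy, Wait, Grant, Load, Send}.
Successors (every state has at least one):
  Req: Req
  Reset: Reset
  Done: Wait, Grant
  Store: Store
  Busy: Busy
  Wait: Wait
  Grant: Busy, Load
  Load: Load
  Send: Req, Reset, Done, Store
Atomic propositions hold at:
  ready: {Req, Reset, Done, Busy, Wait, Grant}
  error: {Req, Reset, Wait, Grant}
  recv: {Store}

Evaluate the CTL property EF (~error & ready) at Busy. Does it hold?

Yes

Sat(~error) = {Done, Store, Busy, Load, Send}
Sat(~error & ready) = {Done, Busy}
EF (~error & ready): least fixpoint, start Z0 = {Done, Busy}, add states with some successor in Z. Z1 = {Done, Busy, Grant, Send}; fixed.
Sat(EF (~error & ready)) = {Done, Busy, Grant, Send}
Busy ∈ Sat(EF (~error & ready)) = {Done, Busy, Grant, Send}, so the formula holds at Busy.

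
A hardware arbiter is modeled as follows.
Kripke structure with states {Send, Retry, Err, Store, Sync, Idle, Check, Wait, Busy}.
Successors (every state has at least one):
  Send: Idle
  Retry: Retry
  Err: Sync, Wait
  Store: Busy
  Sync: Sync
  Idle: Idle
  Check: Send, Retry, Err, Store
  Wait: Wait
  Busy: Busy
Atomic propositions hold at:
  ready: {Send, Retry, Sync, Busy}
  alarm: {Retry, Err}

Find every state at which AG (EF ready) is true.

{Retry, Store, Sync, Busy}

EF ready: least fixpoint, start Z0 = {Send, Retry, Sync, Busy}, add states with some successor in Z. Z1 = {Send, Retry, Err, Store, Sync, Check, Busy}; fixed.
Sat(EF ready) = {Send, Retry, Err, Store, Sync, Check, Busy}
AG (EF ready): greatest fixpoint, start Z0 = {Send, Retry, Err, Store, Sync, Check, Busy}, keep only states in Sat with every successor in Z. Z1 = {Retry, Store, Sync, Check, Busy}; Z2 = {Retry, Store, Sync, Busy}; fixed.
Sat(AG (EF ready)) = {Retry, Store, Sync, Busy}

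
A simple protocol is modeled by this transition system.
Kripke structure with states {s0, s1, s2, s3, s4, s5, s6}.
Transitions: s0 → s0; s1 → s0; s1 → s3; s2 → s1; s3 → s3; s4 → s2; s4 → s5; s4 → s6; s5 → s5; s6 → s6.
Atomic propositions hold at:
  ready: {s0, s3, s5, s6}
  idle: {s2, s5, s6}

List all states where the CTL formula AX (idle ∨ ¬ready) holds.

{s2, s4, s5, s6}

Sat(¬ready) = {s1, s2, s4}
Sat(idle ∨ ¬ready) = {s1, s2, s4, s5, s6}
Sat(AX (idle ∨ ¬ready)) = {s : every successor in {s1, s2, s4, s5, s6}} = {s2, s4, s5, s6}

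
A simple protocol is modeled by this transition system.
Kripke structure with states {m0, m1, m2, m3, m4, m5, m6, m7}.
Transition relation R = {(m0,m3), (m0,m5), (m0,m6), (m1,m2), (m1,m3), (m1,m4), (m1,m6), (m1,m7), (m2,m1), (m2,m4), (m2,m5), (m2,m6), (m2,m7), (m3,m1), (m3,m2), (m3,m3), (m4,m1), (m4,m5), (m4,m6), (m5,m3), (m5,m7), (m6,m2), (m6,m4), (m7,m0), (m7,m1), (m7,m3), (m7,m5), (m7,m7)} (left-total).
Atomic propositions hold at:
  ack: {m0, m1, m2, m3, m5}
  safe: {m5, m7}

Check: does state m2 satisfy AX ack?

Sat(AX ack) = {s : every successor in {m0, m1, m2, m3, m5}} = {m3}
m2 ∉ Sat(AX ack) = {m3}, so the formula does not hold at m2.

No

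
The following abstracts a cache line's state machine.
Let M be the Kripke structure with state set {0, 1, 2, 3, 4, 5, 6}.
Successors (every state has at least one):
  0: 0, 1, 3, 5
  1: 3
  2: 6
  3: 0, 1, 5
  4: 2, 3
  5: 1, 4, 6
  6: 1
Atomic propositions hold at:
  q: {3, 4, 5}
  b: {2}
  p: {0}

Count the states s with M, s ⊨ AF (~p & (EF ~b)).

Sat(~p) = {1, 2, 3, 4, 5, 6}
Sat(~b) = {0, 1, 3, 4, 5, 6}
EF ~b: least fixpoint, start Z0 = {0, 1, 3, 4, 5, 6}, add states with some successor in Z. Z1 = {0, 1, 2, 3, 4, 5, 6}; fixed.
Sat(EF ~b) = {0, 1, 2, 3, 4, 5, 6}
Sat(~p & (EF ~b)) = {1, 2, 3, 4, 5, 6}
AF (~p & (EF ~b)): least fixpoint, start Z0 = {1, 2, 3, 4, 5, 6}, add states with every successor in Z. Already a fixed point.
Sat(AF (~p & (EF ~b))) = {1, 2, 3, 4, 5, 6}
|Sat(AF (~p & (EF ~b)))| = |{1, 2, 3, 4, 5, 6}| = 6.

6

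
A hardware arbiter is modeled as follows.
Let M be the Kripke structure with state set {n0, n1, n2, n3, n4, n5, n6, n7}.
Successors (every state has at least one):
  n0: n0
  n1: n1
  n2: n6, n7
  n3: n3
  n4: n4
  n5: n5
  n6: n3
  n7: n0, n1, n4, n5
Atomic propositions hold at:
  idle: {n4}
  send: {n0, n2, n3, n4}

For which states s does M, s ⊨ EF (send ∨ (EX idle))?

Sat(EX idle) = {s : some successor in {n4}} = {n4, n7}
Sat(send ∨ (EX idle)) = {n0, n2, n3, n4, n7}
EF (send ∨ (EX idle)): least fixpoint, start Z0 = {n0, n2, n3, n4, n7}, add states with some successor in Z. Z1 = {n0, n2, n3, n4, n6, n7}; fixed.
Sat(EF (send ∨ (EX idle))) = {n0, n2, n3, n4, n6, n7}

{n0, n2, n3, n4, n6, n7}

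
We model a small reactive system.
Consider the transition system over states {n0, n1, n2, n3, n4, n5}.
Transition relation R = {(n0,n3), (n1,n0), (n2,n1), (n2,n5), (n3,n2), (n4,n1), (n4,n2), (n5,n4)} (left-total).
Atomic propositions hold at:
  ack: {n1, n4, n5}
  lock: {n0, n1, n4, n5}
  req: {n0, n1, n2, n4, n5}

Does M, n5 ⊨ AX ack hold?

Yes

Sat(AX ack) = {s : every successor in {n1, n4, n5}} = {n2, n5}
n5 ∈ Sat(AX ack) = {n2, n5}, so the formula holds at n5.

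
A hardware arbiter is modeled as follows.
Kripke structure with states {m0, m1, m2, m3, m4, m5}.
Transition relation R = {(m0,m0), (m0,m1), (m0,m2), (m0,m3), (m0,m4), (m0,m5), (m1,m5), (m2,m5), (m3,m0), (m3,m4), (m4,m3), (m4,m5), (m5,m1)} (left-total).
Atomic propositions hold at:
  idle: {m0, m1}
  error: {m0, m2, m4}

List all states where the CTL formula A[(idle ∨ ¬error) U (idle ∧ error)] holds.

{m0}

Sat(¬error) = {m1, m3, m5}
Sat(idle ∨ ¬error) = {m0, m1, m3, m5}
Sat(idle ∧ error) = {m0}
A[(idle ∨ ¬error) U (idle ∧ error)]: least fixpoint, start Z0 = Sat((idle ∧ error)) = {m0}, add states in Sat(idle ∨ ¬error) with every successor in Z. Already a fixed point.
Sat(A[(idle ∨ ¬error) U (idle ∧ error)]) = {m0}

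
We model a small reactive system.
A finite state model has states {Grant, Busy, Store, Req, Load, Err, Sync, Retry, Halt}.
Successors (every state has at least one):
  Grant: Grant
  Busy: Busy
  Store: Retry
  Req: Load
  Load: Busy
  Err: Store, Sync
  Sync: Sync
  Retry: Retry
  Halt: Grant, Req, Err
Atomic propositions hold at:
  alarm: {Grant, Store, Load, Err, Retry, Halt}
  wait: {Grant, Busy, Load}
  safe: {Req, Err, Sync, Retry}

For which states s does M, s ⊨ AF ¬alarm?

Sat(¬alarm) = {Busy, Req, Sync}
AF ¬alarm: least fixpoint, start Z0 = {Busy, Req, Sync}, add states with every successor in Z. Z1 = {Busy, Req, Load, Sync}; fixed.
Sat(AF ¬alarm) = {Busy, Req, Load, Sync}

{Busy, Req, Load, Sync}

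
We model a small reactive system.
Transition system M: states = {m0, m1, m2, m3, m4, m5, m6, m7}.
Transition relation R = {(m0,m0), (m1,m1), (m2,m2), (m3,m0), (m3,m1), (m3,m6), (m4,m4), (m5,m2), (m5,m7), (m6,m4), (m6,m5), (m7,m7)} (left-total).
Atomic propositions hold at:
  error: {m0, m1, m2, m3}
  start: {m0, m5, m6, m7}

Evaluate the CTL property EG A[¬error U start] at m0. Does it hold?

Sat(¬error) = {m4, m5, m6, m7}
A[¬error U start]: least fixpoint, start Z0 = Sat(start) = {m0, m5, m6, m7}, add states in Sat(¬error) with every successor in Z. Already a fixed point.
Sat(A[¬error U start]) = {m0, m5, m6, m7}
EG A[¬error U start]: greatest fixpoint, start Z0 = {m0, m5, m6, m7}, keep only states in Sat with some successor in Z. Already a fixed point.
Sat(EG A[¬error U start]) = {m0, m5, m6, m7}
m0 ∈ Sat(EG A[¬error U start]) = {m0, m5, m6, m7}, so the formula holds at m0.

Yes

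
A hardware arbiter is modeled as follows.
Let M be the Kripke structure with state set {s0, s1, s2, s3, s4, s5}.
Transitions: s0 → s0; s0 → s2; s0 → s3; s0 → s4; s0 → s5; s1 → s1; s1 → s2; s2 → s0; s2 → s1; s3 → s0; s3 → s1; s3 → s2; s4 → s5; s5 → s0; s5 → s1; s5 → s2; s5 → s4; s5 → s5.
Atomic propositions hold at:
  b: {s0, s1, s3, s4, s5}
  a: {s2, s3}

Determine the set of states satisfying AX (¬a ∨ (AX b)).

Sat(¬a) = {s0, s1, s4, s5}
Sat(AX b) = {s : every successor in {s0, s1, s3, s4, s5}} = {s2, s4}
Sat(¬a ∨ (AX b)) = {s0, s1, s2, s4, s5}
Sat(AX (¬a ∨ (AX b))) = {s : every successor in {s0, s1, s2, s4, s5}} = {s1, s2, s3, s4, s5}

{s1, s2, s3, s4, s5}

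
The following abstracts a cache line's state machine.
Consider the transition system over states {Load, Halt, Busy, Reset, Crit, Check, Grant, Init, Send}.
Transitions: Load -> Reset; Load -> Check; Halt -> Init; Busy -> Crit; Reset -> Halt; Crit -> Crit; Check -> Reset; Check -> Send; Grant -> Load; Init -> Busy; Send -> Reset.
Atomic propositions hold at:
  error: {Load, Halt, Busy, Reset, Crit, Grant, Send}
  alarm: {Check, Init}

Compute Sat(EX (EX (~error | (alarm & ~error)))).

{Reset, Grant}

Sat(~error) = {Check, Init}
Sat(alarm & ~error) = {Check, Init}
Sat(~error | (alarm & ~error)) = {Check, Init}
Sat(EX (~error | (alarm & ~error))) = {s : some successor in {Check, Init}} = {Load, Halt}
Sat(EX (EX (~error | (alarm & ~error)))) = {s : some successor in {Load, Halt}} = {Reset, Grant}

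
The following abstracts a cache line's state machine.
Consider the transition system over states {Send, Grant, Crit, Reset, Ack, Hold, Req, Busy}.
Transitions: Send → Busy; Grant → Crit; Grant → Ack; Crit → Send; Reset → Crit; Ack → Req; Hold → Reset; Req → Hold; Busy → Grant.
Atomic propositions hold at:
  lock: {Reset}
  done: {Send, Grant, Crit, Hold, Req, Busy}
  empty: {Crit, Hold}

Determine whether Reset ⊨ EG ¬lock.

Sat(¬lock) = {Send, Grant, Crit, Ack, Hold, Req, Busy}
EG ¬lock: greatest fixpoint, start Z0 = {Send, Grant, Crit, Ack, Hold, Req, Busy}, keep only states in Sat with some successor in Z. Z1 = {Send, Grant, Crit, Ack, Req, Busy}; Z2 = {Send, Grant, Crit, Ack, Busy}; Z3 = {Send, Grant, Crit, Busy}; fixed.
Sat(EG ¬lock) = {Send, Grant, Crit, Busy}
Reset ∉ Sat(EG ¬lock) = {Send, Grant, Crit, Busy}, so the formula does not hold at Reset.

No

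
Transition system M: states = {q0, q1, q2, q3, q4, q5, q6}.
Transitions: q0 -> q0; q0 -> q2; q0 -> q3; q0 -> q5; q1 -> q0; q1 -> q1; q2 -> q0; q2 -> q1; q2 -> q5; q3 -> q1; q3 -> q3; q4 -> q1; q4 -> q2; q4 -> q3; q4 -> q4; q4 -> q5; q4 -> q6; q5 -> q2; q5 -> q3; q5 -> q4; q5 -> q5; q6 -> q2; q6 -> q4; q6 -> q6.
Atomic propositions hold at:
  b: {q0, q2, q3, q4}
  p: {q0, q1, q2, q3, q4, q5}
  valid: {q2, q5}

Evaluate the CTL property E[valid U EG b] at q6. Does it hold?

No

EG b: greatest fixpoint, start Z0 = {q0, q2, q3, q4}, keep only states in Sat with some successor in Z. Already a fixed point.
Sat(EG b) = {q0, q2, q3, q4}
E[valid U EG b]: least fixpoint, start Z0 = Sat(EG b) = {q0, q2, q3, q4}, add states in Sat(valid) with some successor in Z. Z1 = {q0, q2, q3, q4, q5}; fixed.
Sat(E[valid U EG b]) = {q0, q2, q3, q4, q5}
q6 ∉ Sat(E[valid U EG b]) = {q0, q2, q3, q4, q5}, so the formula does not hold at q6.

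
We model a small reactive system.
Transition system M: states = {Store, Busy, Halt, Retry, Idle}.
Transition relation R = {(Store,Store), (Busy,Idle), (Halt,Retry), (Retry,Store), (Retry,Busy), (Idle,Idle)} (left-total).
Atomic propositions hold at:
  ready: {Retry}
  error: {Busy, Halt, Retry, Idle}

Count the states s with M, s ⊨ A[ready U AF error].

4

AF error: least fixpoint, start Z0 = {Busy, Halt, Retry, Idle}, add states with every successor in Z. Already a fixed point.
Sat(AF error) = {Busy, Halt, Retry, Idle}
A[ready U AF error]: least fixpoint, start Z0 = Sat(AF error) = {Busy, Halt, Retry, Idle}, add states in Sat(ready) with every successor in Z. Already a fixed point.
Sat(A[ready U AF error]) = {Busy, Halt, Retry, Idle}
|Sat(A[ready U AF error])| = |{Busy, Halt, Retry, Idle}| = 4.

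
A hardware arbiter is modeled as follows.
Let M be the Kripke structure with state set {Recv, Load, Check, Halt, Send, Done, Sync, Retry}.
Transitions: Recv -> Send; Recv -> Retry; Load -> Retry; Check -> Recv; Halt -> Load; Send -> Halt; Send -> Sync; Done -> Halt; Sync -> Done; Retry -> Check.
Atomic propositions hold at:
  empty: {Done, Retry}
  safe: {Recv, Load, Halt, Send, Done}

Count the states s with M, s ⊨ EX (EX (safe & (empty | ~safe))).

Sat(~safe) = {Check, Sync, Retry}
Sat(empty | ~safe) = {Check, Done, Sync, Retry}
Sat(safe & (empty | ~safe)) = {Done}
Sat(EX (safe & (empty | ~safe))) = {s : some successor in {Done}} = {Sync}
Sat(EX (EX (safe & (empty | ~safe)))) = {s : some successor in {Sync}} = {Send}
|Sat(EX (EX (safe & (empty | ~safe))))| = |{Send}| = 1.

1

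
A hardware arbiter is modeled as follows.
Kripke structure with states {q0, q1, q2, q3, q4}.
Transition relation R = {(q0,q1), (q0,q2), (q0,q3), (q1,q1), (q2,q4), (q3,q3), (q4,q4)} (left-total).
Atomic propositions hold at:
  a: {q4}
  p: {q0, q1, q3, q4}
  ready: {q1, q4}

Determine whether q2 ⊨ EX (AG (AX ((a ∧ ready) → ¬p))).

No

Sat(a ∧ ready) = {q4}
Sat(¬p) = {q2}
Sat((a ∧ ready) → ¬p) = {q0, q1, q2, q3}
Sat(AX ((a ∧ ready) → ¬p)) = {s : every successor in {q0, q1, q2, q3}} = {q0, q1, q3}
AG (AX ((a ∧ ready) → ¬p)): greatest fixpoint, start Z0 = {q0, q1, q3}, keep only states in Sat with every successor in Z. Z1 = {q1, q3}; fixed.
Sat(AG (AX ((a ∧ ready) → ¬p))) = {q1, q3}
Sat(EX (AG (AX ((a ∧ ready) → ¬p)))) = {s : some successor in {q1, q3}} = {q0, q1, q3}
q2 ∉ Sat(EX (AG (AX ((a ∧ ready) → ¬p)))) = {q0, q1, q3}, so the formula does not hold at q2.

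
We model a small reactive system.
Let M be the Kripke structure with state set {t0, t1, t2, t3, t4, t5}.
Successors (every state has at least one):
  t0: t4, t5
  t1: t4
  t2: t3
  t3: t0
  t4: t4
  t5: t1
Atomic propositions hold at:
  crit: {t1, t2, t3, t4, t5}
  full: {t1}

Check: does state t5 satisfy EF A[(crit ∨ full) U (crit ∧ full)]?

Sat(crit ∨ full) = {t1, t2, t3, t4, t5}
Sat(crit ∧ full) = {t1}
A[(crit ∨ full) U (crit ∧ full)]: least fixpoint, start Z0 = Sat((crit ∧ full)) = {t1}, add states in Sat(crit ∨ full) with every successor in Z. Z1 = {t1, t5}; fixed.
Sat(A[(crit ∨ full) U (crit ∧ full)]) = {t1, t5}
EF A[(crit ∨ full) U (crit ∧ full)]: least fixpoint, start Z0 = {t1, t5}, add states with some successor in Z. Z1 = {t0, t1, t5}; Z2 = {t0, t1, t3, t5}; Z3 = {t0, t1, t2, t3, t5}; fixed.
Sat(EF A[(crit ∨ full) U (crit ∧ full)]) = {t0, t1, t2, t3, t5}
t5 ∈ Sat(EF A[(crit ∨ full) U (crit ∧ full)]) = {t0, t1, t2, t3, t5}, so the formula holds at t5.

Yes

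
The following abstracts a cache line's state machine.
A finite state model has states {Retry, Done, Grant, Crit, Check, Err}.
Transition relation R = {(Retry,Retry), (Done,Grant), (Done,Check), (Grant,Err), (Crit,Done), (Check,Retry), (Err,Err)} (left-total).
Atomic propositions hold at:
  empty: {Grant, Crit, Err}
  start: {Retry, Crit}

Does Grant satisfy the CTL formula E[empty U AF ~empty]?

No

Sat(~empty) = {Retry, Done, Check}
AF ~empty: least fixpoint, start Z0 = {Retry, Done, Check}, add states with every successor in Z. Z1 = {Retry, Done, Crit, Check}; fixed.
Sat(AF ~empty) = {Retry, Done, Crit, Check}
E[empty U AF ~empty]: least fixpoint, start Z0 = Sat(AF ~empty) = {Retry, Done, Crit, Check}, add states in Sat(empty) with some successor in Z. Already a fixed point.
Sat(E[empty U AF ~empty]) = {Retry, Done, Crit, Check}
Grant ∉ Sat(E[empty U AF ~empty]) = {Retry, Done, Crit, Check}, so the formula does not hold at Grant.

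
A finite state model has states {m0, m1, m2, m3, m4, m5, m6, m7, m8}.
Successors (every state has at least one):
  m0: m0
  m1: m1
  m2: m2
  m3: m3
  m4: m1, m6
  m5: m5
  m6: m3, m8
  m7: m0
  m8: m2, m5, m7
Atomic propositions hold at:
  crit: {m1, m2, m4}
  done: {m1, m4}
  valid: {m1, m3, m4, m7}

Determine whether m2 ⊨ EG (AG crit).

AG crit: greatest fixpoint, start Z0 = {m1, m2, m4}, keep only states in Sat with every successor in Z. Z1 = {m1, m2}; fixed.
Sat(AG crit) = {m1, m2}
EG (AG crit): greatest fixpoint, start Z0 = {m1, m2}, keep only states in Sat with some successor in Z. Already a fixed point.
Sat(EG (AG crit)) = {m1, m2}
m2 ∈ Sat(EG (AG crit)) = {m1, m2}, so the formula holds at m2.

Yes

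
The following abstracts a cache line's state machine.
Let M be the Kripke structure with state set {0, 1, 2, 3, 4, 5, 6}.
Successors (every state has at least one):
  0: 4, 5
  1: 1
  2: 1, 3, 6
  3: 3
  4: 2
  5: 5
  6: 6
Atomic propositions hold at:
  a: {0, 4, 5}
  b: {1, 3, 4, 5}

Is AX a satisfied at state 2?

No

Sat(AX a) = {s : every successor in {0, 4, 5}} = {0, 5}
2 ∉ Sat(AX a) = {0, 5}, so the formula does not hold at 2.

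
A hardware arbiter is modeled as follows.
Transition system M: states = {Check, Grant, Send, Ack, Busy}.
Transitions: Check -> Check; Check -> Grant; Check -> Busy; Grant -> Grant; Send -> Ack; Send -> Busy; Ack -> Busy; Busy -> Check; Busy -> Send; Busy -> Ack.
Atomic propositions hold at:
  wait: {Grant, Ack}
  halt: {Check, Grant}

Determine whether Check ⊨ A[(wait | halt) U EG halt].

Yes

Sat(wait | halt) = {Check, Grant, Ack}
EG halt: greatest fixpoint, start Z0 = {Check, Grant}, keep only states in Sat with some successor in Z. Already a fixed point.
Sat(EG halt) = {Check, Grant}
A[(wait | halt) U EG halt]: least fixpoint, start Z0 = Sat(EG halt) = {Check, Grant}, add states in Sat(wait | halt) with every successor in Z. Already a fixed point.
Sat(A[(wait | halt) U EG halt]) = {Check, Grant}
Check ∈ Sat(A[(wait | halt) U EG halt]) = {Check, Grant}, so the formula holds at Check.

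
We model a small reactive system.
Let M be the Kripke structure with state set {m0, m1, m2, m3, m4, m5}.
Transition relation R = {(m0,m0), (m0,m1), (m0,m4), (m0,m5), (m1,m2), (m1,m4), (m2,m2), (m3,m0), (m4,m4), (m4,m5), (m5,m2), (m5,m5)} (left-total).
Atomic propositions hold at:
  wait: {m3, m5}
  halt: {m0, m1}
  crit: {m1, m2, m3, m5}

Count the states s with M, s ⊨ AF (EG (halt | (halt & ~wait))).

2

Sat(~wait) = {m0, m1, m2, m4}
Sat(halt & ~wait) = {m0, m1}
Sat(halt | (halt & ~wait)) = {m0, m1}
EG (halt | (halt & ~wait)): greatest fixpoint, start Z0 = {m0, m1}, keep only states in Sat with some successor in Z. Z1 = {m0}; fixed.
Sat(EG (halt | (halt & ~wait))) = {m0}
AF (EG (halt | (halt & ~wait))): least fixpoint, start Z0 = {m0}, add states with every successor in Z. Z1 = {m0, m3}; fixed.
Sat(AF (EG (halt | (halt & ~wait)))) = {m0, m3}
|Sat(AF (EG (halt | (halt & ~wait))))| = |{m0, m3}| = 2.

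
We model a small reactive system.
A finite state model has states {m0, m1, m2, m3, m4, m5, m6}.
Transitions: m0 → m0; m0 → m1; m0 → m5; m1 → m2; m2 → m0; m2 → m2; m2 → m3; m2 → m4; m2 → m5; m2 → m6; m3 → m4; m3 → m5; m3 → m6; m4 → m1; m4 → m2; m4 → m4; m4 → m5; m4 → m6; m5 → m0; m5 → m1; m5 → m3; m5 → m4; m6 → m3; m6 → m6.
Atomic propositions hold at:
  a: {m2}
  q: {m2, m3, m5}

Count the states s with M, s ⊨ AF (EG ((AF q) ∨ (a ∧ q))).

AF q: least fixpoint, start Z0 = {m2, m3, m5}, add states with every successor in Z. Z1 = {m1, m2, m3, m5}; fixed.
Sat(AF q) = {m1, m2, m3, m5}
Sat(a ∧ q) = {m2}
Sat((AF q) ∨ (a ∧ q)) = {m1, m2, m3, m5}
EG ((AF q) ∨ (a ∧ q)): greatest fixpoint, start Z0 = {m1, m2, m3, m5}, keep only states in Sat with some successor in Z. Already a fixed point.
Sat(EG ((AF q) ∨ (a ∧ q))) = {m1, m2, m3, m5}
AF (EG ((AF q) ∨ (a ∧ q))): least fixpoint, start Z0 = {m1, m2, m3, m5}, add states with every successor in Z. Already a fixed point.
Sat(AF (EG ((AF q) ∨ (a ∧ q)))) = {m1, m2, m3, m5}
|Sat(AF (EG ((AF q) ∨ (a ∧ q))))| = |{m1, m2, m3, m5}| = 4.

4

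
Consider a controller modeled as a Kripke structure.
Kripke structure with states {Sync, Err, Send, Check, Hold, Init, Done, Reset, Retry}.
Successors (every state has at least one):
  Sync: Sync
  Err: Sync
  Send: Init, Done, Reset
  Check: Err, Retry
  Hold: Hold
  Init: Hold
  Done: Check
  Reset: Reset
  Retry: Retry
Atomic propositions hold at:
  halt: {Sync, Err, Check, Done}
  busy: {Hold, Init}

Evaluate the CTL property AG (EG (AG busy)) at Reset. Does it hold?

AG busy: greatest fixpoint, start Z0 = {Hold, Init}, keep only states in Sat with every successor in Z. Already a fixed point.
Sat(AG busy) = {Hold, Init}
EG (AG busy): greatest fixpoint, start Z0 = {Hold, Init}, keep only states in Sat with some successor in Z. Already a fixed point.
Sat(EG (AG busy)) = {Hold, Init}
AG (EG (AG busy)): greatest fixpoint, start Z0 = {Hold, Init}, keep only states in Sat with every successor in Z. Already a fixed point.
Sat(AG (EG (AG busy))) = {Hold, Init}
Reset ∉ Sat(AG (EG (AG busy))) = {Hold, Init}, so the formula does not hold at Reset.

No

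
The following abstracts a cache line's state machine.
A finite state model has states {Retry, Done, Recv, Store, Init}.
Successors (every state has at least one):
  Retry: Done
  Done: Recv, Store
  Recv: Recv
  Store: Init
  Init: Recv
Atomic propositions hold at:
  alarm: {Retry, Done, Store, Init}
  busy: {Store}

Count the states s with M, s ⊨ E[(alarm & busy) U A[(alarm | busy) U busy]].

1

Sat(alarm & busy) = {Store}
Sat(alarm | busy) = {Retry, Done, Store, Init}
A[(alarm | busy) U busy]: least fixpoint, start Z0 = Sat(busy) = {Store}, add states in Sat(alarm | busy) with every successor in Z. Already a fixed point.
Sat(A[(alarm | busy) U busy]) = {Store}
E[(alarm & busy) U A[(alarm | busy) U busy]]: least fixpoint, start Z0 = Sat(A[(alarm | busy) U busy]) = {Store}, add states in Sat(alarm & busy) with some successor in Z. Already a fixed point.
Sat(E[(alarm & busy) U A[(alarm | busy) U busy]]) = {Store}
|Sat(E[(alarm & busy) U A[(alarm | busy) U busy]])| = |{Store}| = 1.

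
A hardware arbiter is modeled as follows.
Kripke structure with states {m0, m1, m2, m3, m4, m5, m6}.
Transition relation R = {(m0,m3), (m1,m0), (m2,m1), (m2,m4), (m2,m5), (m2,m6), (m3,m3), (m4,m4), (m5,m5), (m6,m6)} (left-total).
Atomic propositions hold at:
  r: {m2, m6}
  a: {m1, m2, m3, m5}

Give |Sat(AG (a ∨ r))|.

Sat(a ∨ r) = {m1, m2, m3, m5, m6}
AG (a ∨ r): greatest fixpoint, start Z0 = {m1, m2, m3, m5, m6}, keep only states in Sat with every successor in Z. Z1 = {m3, m5, m6}; fixed.
Sat(AG (a ∨ r)) = {m3, m5, m6}
|Sat(AG (a ∨ r))| = |{m3, m5, m6}| = 3.

3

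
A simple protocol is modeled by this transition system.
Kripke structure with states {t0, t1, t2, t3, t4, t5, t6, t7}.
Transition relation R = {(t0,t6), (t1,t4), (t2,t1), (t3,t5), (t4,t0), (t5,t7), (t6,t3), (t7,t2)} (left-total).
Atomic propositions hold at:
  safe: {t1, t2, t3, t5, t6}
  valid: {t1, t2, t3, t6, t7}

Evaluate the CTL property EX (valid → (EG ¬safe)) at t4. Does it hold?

Sat(¬safe) = {t0, t4, t7}
EG ¬safe: greatest fixpoint, start Z0 = {t0, t4, t7}, keep only states in Sat with some successor in Z. Z1 = {t4}; Z2 = ∅; fixed.
Sat(EG ¬safe) = ∅
Sat(valid → (EG ¬safe)) = {t0, t4, t5}
Sat(EX (valid → (EG ¬safe))) = {s : some successor in {t0, t4, t5}} = {t1, t3, t4}
t4 ∈ Sat(EX (valid → (EG ¬safe))) = {t1, t3, t4}, so the formula holds at t4.

Yes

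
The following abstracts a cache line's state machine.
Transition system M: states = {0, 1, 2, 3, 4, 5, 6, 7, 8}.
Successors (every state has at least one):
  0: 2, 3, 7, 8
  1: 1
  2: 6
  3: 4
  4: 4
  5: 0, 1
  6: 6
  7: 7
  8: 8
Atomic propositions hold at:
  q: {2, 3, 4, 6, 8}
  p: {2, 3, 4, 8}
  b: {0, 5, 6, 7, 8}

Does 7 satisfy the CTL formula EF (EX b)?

Sat(EX b) = {s : some successor in {0, 5, 6, 7, 8}} = {0, 2, 5, 6, 7, 8}
EF (EX b): least fixpoint, start Z0 = {0, 2, 5, 6, 7, 8}, add states with some successor in Z. Already a fixed point.
Sat(EF (EX b)) = {0, 2, 5, 6, 7, 8}
7 ∈ Sat(EF (EX b)) = {0, 2, 5, 6, 7, 8}, so the formula holds at 7.

Yes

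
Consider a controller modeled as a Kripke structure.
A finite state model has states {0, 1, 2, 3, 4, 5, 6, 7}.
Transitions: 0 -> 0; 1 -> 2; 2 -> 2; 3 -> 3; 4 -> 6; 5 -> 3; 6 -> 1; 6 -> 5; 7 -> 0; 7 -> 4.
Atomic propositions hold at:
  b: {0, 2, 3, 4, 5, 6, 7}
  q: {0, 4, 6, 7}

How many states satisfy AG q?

AG q: greatest fixpoint, start Z0 = {0, 4, 6, 7}, keep only states in Sat with every successor in Z. Z1 = {0, 4, 7}; Z2 = {0, 7}; Z3 = {0}; fixed.
Sat(AG q) = {0}
|Sat(AG q)| = |{0}| = 1.

1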